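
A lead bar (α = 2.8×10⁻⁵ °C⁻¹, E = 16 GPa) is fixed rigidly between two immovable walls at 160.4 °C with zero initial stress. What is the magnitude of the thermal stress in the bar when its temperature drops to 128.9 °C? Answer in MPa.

σ = 14.1 MPa

Fully constrained: the free strain ε = αΔT is blocked, so σ = Eε = EαΔT.
|ΔT| = 31.5 K
σ = 16.0×10⁹ × 2.8×10⁻⁵ × 31.5 = 1.41×10⁷ Pa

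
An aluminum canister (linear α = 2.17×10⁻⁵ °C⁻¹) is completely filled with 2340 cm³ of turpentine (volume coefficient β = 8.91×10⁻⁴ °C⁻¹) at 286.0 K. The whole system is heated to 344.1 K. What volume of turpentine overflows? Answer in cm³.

112 cm³

The canister also expands: β_container ≈ 3α = 6.51×10⁻⁵ /K
Net overflow = V₀(β_liq − 3α_cont)ΔT
β − 3α = 8.91×10⁻⁴ − 6.51×10⁻⁵ = 8.259×10⁻⁴ /K; ΔT = 58.1 K
ΔV = 2340 × 8.259×10⁻⁴ × 58.1 = 112 cm³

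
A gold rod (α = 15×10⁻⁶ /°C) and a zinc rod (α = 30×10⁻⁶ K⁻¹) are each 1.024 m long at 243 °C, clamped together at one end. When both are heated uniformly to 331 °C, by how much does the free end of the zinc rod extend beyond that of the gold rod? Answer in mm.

1.35 mm

ΔT = 88 K
gold: ΔL = 15×10⁻⁶ × 1.024 m × 88 = 1.3517×10⁻³ m = 1.3517 mm
zinc: ΔL = 30×10⁻⁶ × 1.024 m × 88 = 2.7034×10⁻³ m = 2.7034 mm
difference = 2.7034 − 1.3517 = 1.3517 mm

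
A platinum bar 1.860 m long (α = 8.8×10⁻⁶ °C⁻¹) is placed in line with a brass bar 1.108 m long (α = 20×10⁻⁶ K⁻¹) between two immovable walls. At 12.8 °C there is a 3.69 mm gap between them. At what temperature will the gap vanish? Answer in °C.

α₁L₁ = 1.6368×10⁻⁵ m/K, α₂L₂ = 2.216×10⁻⁵ m/K → total 3.8528×10⁻⁵ m/K
ΔT = g/(α₁L₁+α₂L₂) = 3.69×10⁻³ / 3.8528×10⁻⁵ = 95.77 K
T = 12.8 + 95.77 = 108.57 °C

T = 109 °C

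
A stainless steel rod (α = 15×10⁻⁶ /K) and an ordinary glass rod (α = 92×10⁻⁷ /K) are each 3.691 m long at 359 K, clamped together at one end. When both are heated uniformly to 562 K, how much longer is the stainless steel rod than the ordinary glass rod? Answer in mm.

4.35 mm

ΔT = 203 K
stainless steel: ΔL = 15×10⁻⁶ × 3.691 m × 203 = 1.1239×10⁻² m = 11.239 mm
ordinary glass: ΔL = 92×10⁻⁷ × 3.691 m × 203 = 6.8933×10⁻³ m = 6.8933 mm
difference = 11.239 − 6.8933 = 4.3457 mm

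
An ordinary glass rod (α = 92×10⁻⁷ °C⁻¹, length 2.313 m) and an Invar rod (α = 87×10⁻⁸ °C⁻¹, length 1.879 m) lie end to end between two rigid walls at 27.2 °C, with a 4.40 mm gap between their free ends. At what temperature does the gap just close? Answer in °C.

α₁L₁ = 2.12796×10⁻⁵ m/K, α₂L₂ = 1.63473×10⁻⁶ m/K → total 2.291433×10⁻⁵ m/K
ΔT = g/(α₁L₁+α₂L₂) = 4.40×10⁻³ / 2.291433×10⁻⁵ = 192.02 K
T = 27.2 + 192.02 = 219.22 °C

T = 219 °C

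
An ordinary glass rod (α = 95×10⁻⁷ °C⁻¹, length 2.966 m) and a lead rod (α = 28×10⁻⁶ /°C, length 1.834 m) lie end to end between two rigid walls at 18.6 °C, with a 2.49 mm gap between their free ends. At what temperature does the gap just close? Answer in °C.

α₁L₁ = 2.8177×10⁻⁵ m/K, α₂L₂ = 5.1352×10⁻⁵ m/K → total 7.9529×10⁻⁵ m/K
ΔT = g/(α₁L₁+α₂L₂) = 2.49×10⁻³ / 7.9529×10⁻⁵ = 31.309 K
T = 18.6 + 31.309 = 49.909 °C

T = 49.9 °C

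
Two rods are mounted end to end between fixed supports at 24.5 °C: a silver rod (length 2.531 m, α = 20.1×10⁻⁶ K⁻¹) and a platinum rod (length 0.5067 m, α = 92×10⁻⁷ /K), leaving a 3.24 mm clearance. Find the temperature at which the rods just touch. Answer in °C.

T = 82.8 °C

α₁L₁ = 5.08731×10⁻⁵ m/K, α₂L₂ = 4.66164×10⁻⁶ m/K → total 5.553474×10⁻⁵ m/K
ΔT = g/(α₁L₁+α₂L₂) = 3.24×10⁻³ / 5.553474×10⁻⁵ = 58.342 K
T = 24.5 + 58.342 = 82.842 °C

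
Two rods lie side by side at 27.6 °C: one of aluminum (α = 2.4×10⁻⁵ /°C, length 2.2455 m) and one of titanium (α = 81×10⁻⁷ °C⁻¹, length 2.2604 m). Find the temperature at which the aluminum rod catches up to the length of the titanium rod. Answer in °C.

Equal length when α₁L₁ΔT − α₂L₂ΔT = L₂ − L₁ = 1.49×10⁻² m
α₁L₁ = 5.3892×10⁻⁵, α₂L₂ = 1.830924×10⁻⁵ → Δ(αL) = 3.558276×10⁻⁵ m/K
ΔT = 1.49×10⁻² / 3.558276×10⁻⁵ = 418.742 K, so T = 27.6 + 418.742 = 446.342 °C

T = 446.3 °C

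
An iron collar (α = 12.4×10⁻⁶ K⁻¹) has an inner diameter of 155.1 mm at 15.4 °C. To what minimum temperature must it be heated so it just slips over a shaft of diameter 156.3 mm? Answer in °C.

T = 639 °C

Required Δd = 156.3 − 155.1 = 1.2 mm
Δd = αd₀ΔT ⇒ ΔT = Δd/(αd₀) = 1.2 / (12.4×10⁻⁶ × 155.1) = 623.95 K
T_min = 15.4 + 623.95 = 639.35 °C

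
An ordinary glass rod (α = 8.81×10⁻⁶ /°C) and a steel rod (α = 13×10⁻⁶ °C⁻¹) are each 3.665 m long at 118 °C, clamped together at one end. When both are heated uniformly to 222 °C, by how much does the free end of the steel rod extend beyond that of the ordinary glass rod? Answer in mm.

1.60 mm

ΔT = 104 K
ordinary glass: ΔL = 8.81×10⁻⁶ × 3.665 m × 104 = 3.3580×10⁻³ m = 3.3580 mm
steel: ΔL = 13×10⁻⁶ × 3.665 m × 104 = 4.9551×10⁻³ m = 4.9551 mm
difference = 4.9551 − 3.3580 = 1.5971 mm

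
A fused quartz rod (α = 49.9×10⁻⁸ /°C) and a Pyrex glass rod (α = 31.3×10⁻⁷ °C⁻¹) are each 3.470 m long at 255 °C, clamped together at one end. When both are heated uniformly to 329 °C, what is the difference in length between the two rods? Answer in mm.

ΔT = 74 K
fused quartz: ΔL = 49.9×10⁻⁸ × 3.470 m × 74 = 1.2813×10⁻⁴ m = 0.12813 mm
Pyrex glass: ΔL = 31.3×10⁻⁷ × 3.470 m × 74 = 8.0372×10⁻⁴ m = 0.80372 mm
difference = 0.80372 − 0.12813 = 0.67559 mm

0.676 mm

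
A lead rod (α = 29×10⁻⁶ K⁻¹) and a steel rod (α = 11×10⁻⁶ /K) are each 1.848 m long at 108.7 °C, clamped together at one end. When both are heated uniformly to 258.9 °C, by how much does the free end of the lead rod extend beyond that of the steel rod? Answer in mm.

5.00 mm

ΔT = 150.2 K
lead: ΔL = 29×10⁻⁶ × 1.848 m × 150.2 = 8.0495×10⁻³ m = 8.0495 mm
steel: ΔL = 11×10⁻⁶ × 1.848 m × 150.2 = 3.0533×10⁻³ m = 3.0533 mm
difference = 8.0495 − 3.0533 = 4.9962 mm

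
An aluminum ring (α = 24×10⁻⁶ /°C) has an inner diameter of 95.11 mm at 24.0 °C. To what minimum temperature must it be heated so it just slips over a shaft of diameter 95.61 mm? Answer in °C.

T = 243 °C

Required Δd = 95.61 − 95.11 = 0.50 mm
Δd = αd₀ΔT ⇒ ΔT = Δd/(αd₀) = 0.50 / (24×10⁻⁶ × 95.11) = 219.04 K
T_min = 24.0 + 219.04 = 243.04 °C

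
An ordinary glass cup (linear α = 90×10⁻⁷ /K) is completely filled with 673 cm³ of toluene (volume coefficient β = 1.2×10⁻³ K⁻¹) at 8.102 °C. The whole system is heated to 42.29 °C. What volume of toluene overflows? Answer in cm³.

The cup also expands: β_container ≈ 3α = 2.7×10⁻⁵ /K
Net overflow = V₀(β_liq − 3α_cont)ΔT
β − 3α = 1.20×10⁻³ − 2.7×10⁻⁵ = 1.173×10⁻³ /K; ΔT = 34.188 K
ΔV = 673 × 1.173×10⁻³ × 34.188 = 27.0 cm³

27.0 cm³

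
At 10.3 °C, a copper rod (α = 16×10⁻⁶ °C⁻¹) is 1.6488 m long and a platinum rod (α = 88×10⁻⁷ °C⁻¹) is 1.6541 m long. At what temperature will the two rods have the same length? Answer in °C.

T = 458.5 °C

L₁(1 + α₁ΔT) = L₂(1 + α₂ΔT) ⇒ ΔT = (L₂ − L₁)/(α₁L₁ − α₂L₂)
L₂ − L₁ = 1.6541 − 1.6488 = 5.30×10⁻³ m
α₁L₁ − α₂L₂ = 16×10⁻⁶×1.6488 − 88×10⁻⁷×1.6541 = 1.182472×10⁻⁵ m/K
ΔT = 5.30×10⁻³ / 1.182472×10⁻⁵ = 448.214 K
T = 10.3 + 448.214 = 458.514 °C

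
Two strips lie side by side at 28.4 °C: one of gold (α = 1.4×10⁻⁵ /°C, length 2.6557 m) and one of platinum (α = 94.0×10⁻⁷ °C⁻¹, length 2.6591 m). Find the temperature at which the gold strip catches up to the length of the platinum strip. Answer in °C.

Equal length when α₁L₁ΔT − α₂L₂ΔT = L₂ − L₁ = 3.40×10⁻³ m
α₁L₁ = 3.71798×10⁻⁵, α₂L₂ = 2.499554×10⁻⁵ → Δ(αL) = 1.218426×10⁻⁵ m/K
ΔT = 3.40×10⁻³ / 1.218426×10⁻⁵ = 279.049 K, so T = 28.4 + 279.049 = 307.449 °C

T = 307.4 °C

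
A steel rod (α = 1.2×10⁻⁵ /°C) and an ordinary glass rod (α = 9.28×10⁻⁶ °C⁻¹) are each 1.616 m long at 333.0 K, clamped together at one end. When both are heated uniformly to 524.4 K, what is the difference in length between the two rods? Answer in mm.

ΔT = 191.4 K
steel: ΔL = 1.2×10⁻⁵ × 1.616 m × 191.4 = 3.7116×10⁻³ m = 3.7116 mm
ordinary glass: ΔL = 9.28×10⁻⁶ × 1.616 m × 191.4 = 2.8703×10⁻³ m = 2.8703 mm
difference = 3.7116 − 2.8703 = 0.8413 mm

0.841 mm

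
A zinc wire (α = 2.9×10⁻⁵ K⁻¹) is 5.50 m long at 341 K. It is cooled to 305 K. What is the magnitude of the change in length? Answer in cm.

|ΔT| = |305 − 341| = 36 K
ΔL = αL₀ΔT = (2.9×10⁻⁵)(5.50)(36) = 5.74×10⁻³ m

ΔL = 0.574 cm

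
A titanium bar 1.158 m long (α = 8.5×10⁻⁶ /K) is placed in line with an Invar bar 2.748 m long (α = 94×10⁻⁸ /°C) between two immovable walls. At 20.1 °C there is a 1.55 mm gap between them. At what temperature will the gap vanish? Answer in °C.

α₁L₁ = 9.843×10⁻⁶ m/K, α₂L₂ = 2.58312×10⁻⁶ m/K → total 1.242612×10⁻⁵ m/K
ΔT = g/(α₁L₁+α₂L₂) = 1.55×10⁻³ / 1.242612×10⁻⁵ = 124.74 K
T = 20.1 + 124.74 = 144.84 °C

T = 145 °C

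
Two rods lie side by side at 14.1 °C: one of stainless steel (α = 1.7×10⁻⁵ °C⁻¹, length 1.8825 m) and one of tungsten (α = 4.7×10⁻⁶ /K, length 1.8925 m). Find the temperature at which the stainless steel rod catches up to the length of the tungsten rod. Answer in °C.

L₁(1 + α₁ΔT) = L₂(1 + α₂ΔT) ⇒ ΔT = (L₂ − L₁)/(α₁L₁ − α₂L₂)
L₂ − L₁ = 1.8925 − 1.8825 = 1.00×10⁻² m
α₁L₁ − α₂L₂ = 1.7×10⁻⁵×1.8825 − 4.7×10⁻⁶×1.8925 = 2.310775×10⁻⁵ m/K
ΔT = 1.00×10⁻² / 2.310775×10⁻⁵ = 432.755 K
T = 14.1 + 432.755 = 446.855 °C

T = 446.9 °C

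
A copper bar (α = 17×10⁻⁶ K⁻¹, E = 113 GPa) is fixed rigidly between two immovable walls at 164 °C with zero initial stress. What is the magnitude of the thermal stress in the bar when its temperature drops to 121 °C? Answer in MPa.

σ = 82.6 MPa

Fully constrained: the free strain ε = αΔT is blocked, so σ = Eε = EαΔT.
|ΔT| = 43 K
σ = 113×10⁹ × 17×10⁻⁶ × 43 = 8.26×10⁷ Pa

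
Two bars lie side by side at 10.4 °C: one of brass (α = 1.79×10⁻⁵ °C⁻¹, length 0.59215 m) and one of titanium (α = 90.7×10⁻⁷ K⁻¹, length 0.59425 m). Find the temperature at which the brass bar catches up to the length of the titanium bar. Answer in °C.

T = 413.5 °C

L₁(1 + α₁ΔT) = L₂(1 + α₂ΔT) ⇒ ΔT = (L₂ − L₁)/(α₁L₁ − α₂L₂)
L₂ − L₁ = 0.59425 − 0.59215 = 2.10×10⁻³ m
α₁L₁ − α₂L₂ = 1.79×10⁻⁵×0.59215 − 90.7×10⁻⁷×0.59425 = 5.2096375×10⁻⁶ m/K
ΔT = 2.10×10⁻³ / 5.2096375×10⁻⁶ = 403.099 K
T = 10.4 + 403.099 = 413.499 °C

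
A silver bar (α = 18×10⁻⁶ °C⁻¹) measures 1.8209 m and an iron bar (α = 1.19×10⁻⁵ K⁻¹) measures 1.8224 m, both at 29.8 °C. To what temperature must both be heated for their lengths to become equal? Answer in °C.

T = 165.1 °C

L₁(1 + α₁ΔT) = L₂(1 + α₂ΔT) ⇒ ΔT = (L₂ − L₁)/(α₁L₁ − α₂L₂)
L₂ − L₁ = 1.8224 − 1.8209 = 1.50×10⁻³ m
α₁L₁ − α₂L₂ = 18×10⁻⁶×1.8209 − 1.19×10⁻⁵×1.8224 = 1.108964×10⁻⁵ m/K
ΔT = 1.50×10⁻³ / 1.108964×10⁻⁵ = 135.261 K
T = 29.8 + 135.261 = 165.061 °C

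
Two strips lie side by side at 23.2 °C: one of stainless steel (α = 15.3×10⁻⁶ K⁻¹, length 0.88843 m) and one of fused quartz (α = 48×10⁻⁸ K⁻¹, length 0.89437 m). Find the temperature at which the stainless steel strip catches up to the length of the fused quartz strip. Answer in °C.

T = 474.4 °C

L₁(1 + α₁ΔT) = L₂(1 + α₂ΔT) ⇒ ΔT = (L₂ − L₁)/(α₁L₁ − α₂L₂)
L₂ − L₁ = 0.89437 − 0.88843 = 5.94×10⁻³ m
α₁L₁ − α₂L₂ = 15.3×10⁻⁶×0.88843 − 48×10⁻⁸×0.89437 = 1.31636814×10⁻⁵ m/K
ΔT = 5.94×10⁻³ / 1.31636814×10⁻⁵ = 451.242 K
T = 23.2 + 451.242 = 474.442 °C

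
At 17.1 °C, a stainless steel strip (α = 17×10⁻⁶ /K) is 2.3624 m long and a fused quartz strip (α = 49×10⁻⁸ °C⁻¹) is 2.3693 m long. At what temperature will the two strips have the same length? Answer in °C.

T = 194.0 °C

Equal length when α₁L₁ΔT − α₂L₂ΔT = L₂ − L₁ = 6.90×10⁻³ m
α₁L₁ = 4.01608×10⁻⁵, α₂L₂ = 1.160957×10⁻⁶ → Δ(αL) = 3.8999843×10⁻⁵ m/K
ΔT = 6.90×10⁻³ / 3.8999843×10⁻⁵ = 176.924 K, so T = 17.1 + 176.924 = 194.024 °C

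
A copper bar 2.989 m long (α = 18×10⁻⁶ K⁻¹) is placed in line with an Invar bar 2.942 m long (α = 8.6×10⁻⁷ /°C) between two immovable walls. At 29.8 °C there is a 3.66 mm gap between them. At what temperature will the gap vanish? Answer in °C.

α₁L₁ = 5.3802×10⁻⁵ m/K, α₂L₂ = 2.53012×10⁻⁶ m/K → total 5.633212×10⁻⁵ m/K
ΔT = g/(α₁L₁+α₂L₂) = 3.66×10⁻³ / 5.633212×10⁻⁵ = 64.972 K
T = 29.8 + 64.972 = 94.772 °C

T = 94.8 °C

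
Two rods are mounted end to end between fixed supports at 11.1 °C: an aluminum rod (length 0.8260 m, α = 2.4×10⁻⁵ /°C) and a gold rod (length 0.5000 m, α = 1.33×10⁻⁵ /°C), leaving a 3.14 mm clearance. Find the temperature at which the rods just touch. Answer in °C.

T = 130 °C

α₁L₁ = 1.9824×10⁻⁵ m/K, α₂L₂ = 6.650×10⁻⁶ m/K → total 2.6474×10⁻⁵ m/K
ΔT = g/(α₁L₁+α₂L₂) = 3.14×10⁻³ / 2.6474×10⁻⁵ = 118.61 K
T = 11.1 + 118.61 = 129.71 °C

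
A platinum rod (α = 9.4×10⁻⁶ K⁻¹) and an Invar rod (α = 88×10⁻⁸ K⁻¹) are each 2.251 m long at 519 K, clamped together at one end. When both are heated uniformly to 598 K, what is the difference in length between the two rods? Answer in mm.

ΔT = 79 K
platinum: ΔL = 9.4×10⁻⁶ × 2.251 m × 79 = 1.6716×10⁻³ m = 1.6716 mm
Invar: ΔL = 88×10⁻⁸ × 2.251 m × 79 = 1.5649×10⁻⁴ m = 0.15649 mm
difference = 1.6716 − 0.15649 = 1.51511 mm

1.52 mm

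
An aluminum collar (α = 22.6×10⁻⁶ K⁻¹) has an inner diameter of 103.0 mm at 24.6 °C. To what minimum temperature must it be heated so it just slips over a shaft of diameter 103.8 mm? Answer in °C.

Required Δd = 103.8 − 103.0 = 0.8 mm
Δd = αd₀ΔT ⇒ ΔT = Δd/(αd₀) = 0.8 / (22.6×10⁻⁶ × 103.0) = 343.67 K
T_min = 24.6 + 343.67 = 368.27 °C

T = 368 °C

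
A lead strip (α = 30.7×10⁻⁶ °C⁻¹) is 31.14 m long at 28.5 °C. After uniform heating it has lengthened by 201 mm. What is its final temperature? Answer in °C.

ΔL = αL₀ΔT ⇒ ΔT = ΔL / (αL₀)
ΔT = 201×10⁻³ m / (30.7×10⁻⁶ × 31.14 m) = 210.25 K
T = 28.5 + 210.25 = 238.75 °C

T = 239 °C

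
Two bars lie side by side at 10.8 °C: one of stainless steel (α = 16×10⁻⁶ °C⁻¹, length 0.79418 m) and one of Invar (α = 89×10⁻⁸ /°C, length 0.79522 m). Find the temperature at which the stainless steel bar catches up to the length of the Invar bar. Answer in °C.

L₁(1 + α₁ΔT) = L₂(1 + α₂ΔT) ⇒ ΔT = (L₂ − L₁)/(α₁L₁ − α₂L₂)
L₂ − L₁ = 0.79522 − 0.79418 = 1.04×10⁻³ m
α₁L₁ − α₂L₂ = 16×10⁻⁶×0.79418 − 89×10⁻⁸×0.79522 = 1.19991342×10⁻⁵ m/K
ΔT = 1.04×10⁻³ / 1.19991342×10⁻⁵ = 86.6729 K
T = 10.8 + 86.6729 = 97.4729 °C

T = 97.47 °C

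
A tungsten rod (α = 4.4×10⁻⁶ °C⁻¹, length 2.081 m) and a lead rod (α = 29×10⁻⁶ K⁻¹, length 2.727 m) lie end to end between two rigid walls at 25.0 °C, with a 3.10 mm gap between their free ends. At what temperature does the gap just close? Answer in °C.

T = 60.1 °C

α₁L₁ = 9.1564×10⁻⁶ m/K, α₂L₂ = 7.9083×10⁻⁵ m/K → total 8.82394×10⁻⁵ m/K
ΔT = g/(α₁L₁+α₂L₂) = 3.10×10⁻³ / 8.82394×10⁻⁵ = 35.132 K
T = 25.0 + 35.132 = 60.132 °C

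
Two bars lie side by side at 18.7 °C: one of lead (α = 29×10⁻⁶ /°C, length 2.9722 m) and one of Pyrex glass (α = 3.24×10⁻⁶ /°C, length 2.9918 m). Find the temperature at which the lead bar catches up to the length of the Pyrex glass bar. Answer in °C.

T = 274.9 °C

Equal length when α₁L₁ΔT − α₂L₂ΔT = L₂ − L₁ = 1.96×10⁻² m
α₁L₁ = 8.61938×10⁻⁵, α₂L₂ = 9.693432×10⁻⁶ → Δ(αL) = 7.6500368×10⁻⁵ m/K
ΔT = 1.96×10⁻² / 7.6500368×10⁻⁵ = 256.208 K, so T = 18.7 + 256.208 = 274.908 °C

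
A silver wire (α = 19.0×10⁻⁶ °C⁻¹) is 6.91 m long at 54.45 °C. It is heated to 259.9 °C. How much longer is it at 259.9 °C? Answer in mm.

|ΔT| = |259.9 − 54.45| = 205.45 K
ΔL = αL₀ΔT = (19.0×10⁻⁶)(6.91)(205.45) = 2.70×10⁻² m

ΔL = 27.0 mm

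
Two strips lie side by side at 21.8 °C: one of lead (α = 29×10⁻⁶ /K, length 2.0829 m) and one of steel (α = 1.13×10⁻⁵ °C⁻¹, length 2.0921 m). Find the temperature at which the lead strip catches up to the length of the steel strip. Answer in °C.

T = 272.0 °C

Equal length when α₁L₁ΔT − α₂L₂ΔT = L₂ − L₁ = 9.20×10⁻³ m
α₁L₁ = 6.04041×10⁻⁵, α₂L₂ = 2.364073×10⁻⁵ → Δ(αL) = 3.676337×10⁻⁵ m/K
ΔT = 9.20×10⁻³ / 3.676337×10⁻⁵ = 250.249 K, so T = 21.8 + 250.249 = 272.049 °C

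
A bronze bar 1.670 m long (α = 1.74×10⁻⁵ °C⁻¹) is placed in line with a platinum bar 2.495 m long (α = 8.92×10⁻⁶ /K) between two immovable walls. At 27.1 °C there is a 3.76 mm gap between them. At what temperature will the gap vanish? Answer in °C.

Gap closes when ΔL₁ + ΔL₂ = 3.76 mm = 3.76×10⁻³ m
(α₁L₁ + α₂L₂)ΔT = g
α₁L₁ + α₂L₂ = 1.74×10⁻⁵×1.670 + 8.92×10⁻⁶×2.495 = 5.13134×10⁻⁵ m/K
ΔT = 3.76×10⁻³ / 5.13134×10⁻⁵ = 73.28 K
T = 27.1 + 73.28 = 100.38 °C

T = 100 °C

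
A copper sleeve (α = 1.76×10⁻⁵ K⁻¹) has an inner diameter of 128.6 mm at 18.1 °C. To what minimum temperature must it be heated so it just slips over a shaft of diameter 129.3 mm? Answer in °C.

Required Δd = 129.3 − 128.6 = 0.7 mm
Δd = αd₀ΔT ⇒ ΔT = Δd/(αd₀) = 0.7 / (1.76×10⁻⁵ × 128.6) = 309.27 K
T_min = 18.1 + 309.27 = 327.37 °C

T = 327 °C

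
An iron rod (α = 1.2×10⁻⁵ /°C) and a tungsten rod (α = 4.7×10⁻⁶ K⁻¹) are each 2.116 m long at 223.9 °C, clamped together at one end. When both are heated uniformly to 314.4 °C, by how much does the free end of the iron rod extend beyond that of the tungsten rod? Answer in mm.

ΔT = 90.5 K
iron: ΔL = 1.2×10⁻⁵ × 2.116 m × 90.5 = 2.2980×10⁻³ m = 2.2980 mm
tungsten: ΔL = 4.7×10⁻⁶ × 2.116 m × 90.5 = 9.0004×10⁻⁴ m = 0.90004 mm
difference = 2.2980 − 0.90004 = 1.39796 mm

1.40 mm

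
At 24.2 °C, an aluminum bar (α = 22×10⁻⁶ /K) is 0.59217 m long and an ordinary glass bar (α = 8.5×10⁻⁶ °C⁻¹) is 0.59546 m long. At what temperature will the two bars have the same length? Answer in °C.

L₁(1 + α₁ΔT) = L₂(1 + α₂ΔT) ⇒ ΔT = (L₂ − L₁)/(α₁L₁ − α₂L₂)
L₂ − L₁ = 0.59546 − 0.59217 = 3.29×10⁻³ m
α₁L₁ − α₂L₂ = 22×10⁻⁶×0.59217 − 8.5×10⁻⁶×0.59546 = 7.96633×10⁻⁶ m/K
ΔT = 3.29×10⁻³ / 7.96633×10⁻⁶ = 412.988 K
T = 24.2 + 412.988 = 437.188 °C

T = 437.2 °C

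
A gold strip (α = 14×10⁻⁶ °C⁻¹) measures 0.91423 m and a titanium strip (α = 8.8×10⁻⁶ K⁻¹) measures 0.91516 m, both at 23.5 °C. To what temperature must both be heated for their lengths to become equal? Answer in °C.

T = 219.5 °C

Equal length when α₁L₁ΔT − α₂L₂ΔT = L₂ − L₁ = 9.30×10⁻⁴ m
α₁L₁ = 1.279922×10⁻⁵, α₂L₂ = 8.053408×10⁻⁶ → Δ(αL) = 4.745812×10⁻⁶ m/K
ΔT = 9.30×10⁻⁴ / 4.745812×10⁻⁶ = 195.962 K, so T = 23.5 + 195.962 = 219.462 °C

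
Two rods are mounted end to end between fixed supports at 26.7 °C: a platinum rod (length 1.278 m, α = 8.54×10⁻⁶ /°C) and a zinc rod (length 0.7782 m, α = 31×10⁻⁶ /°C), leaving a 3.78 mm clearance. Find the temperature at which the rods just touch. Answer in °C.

T = 135 °C

Gap closes when ΔL₁ + ΔL₂ = 3.78 mm = 3.78×10⁻³ m
(α₁L₁ + α₂L₂)ΔT = g
α₁L₁ + α₂L₂ = 8.54×10⁻⁶×1.278 + 31×10⁻⁶×0.7782 = 3.503832×10⁻⁵ m/K
ΔT = 3.78×10⁻³ / 3.503832×10⁻⁵ = 107.88 K
T = 26.7 + 107.88 = 134.58 °C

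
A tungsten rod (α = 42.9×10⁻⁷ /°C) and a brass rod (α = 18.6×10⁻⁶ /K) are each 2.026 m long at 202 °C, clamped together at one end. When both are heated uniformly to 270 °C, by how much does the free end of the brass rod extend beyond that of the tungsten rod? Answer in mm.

1.97 mm

ΔT = 68 K
tungsten: ΔL = 42.9×10⁻⁷ × 2.026 m × 68 = 5.9102×10⁻⁴ m = 0.59102 mm
brass: ΔL = 18.6×10⁻⁶ × 2.026 m × 68 = 2.5625×10⁻³ m = 2.5625 mm
difference = 2.5625 − 0.59102 = 1.97148 mm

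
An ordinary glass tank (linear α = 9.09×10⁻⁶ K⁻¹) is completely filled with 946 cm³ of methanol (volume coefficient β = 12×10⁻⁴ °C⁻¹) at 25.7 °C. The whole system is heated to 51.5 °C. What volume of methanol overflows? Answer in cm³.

The tank also expands: β_container ≈ 3α = 2.727×10⁻⁵ /K
Net overflow = V₀(β_liq − 3α_cont)ΔT
β − 3α = 1.20×10⁻³ − 2.727×10⁻⁵ = 1.17273×10⁻³ /K; ΔT = 25.8 K
ΔV = 946 × 1.17273×10⁻³ × 25.8 = 28.6 cm³

28.6 cm³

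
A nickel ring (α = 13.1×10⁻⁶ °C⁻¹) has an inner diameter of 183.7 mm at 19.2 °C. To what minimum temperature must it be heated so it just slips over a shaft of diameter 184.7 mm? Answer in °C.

T = 435 °C

Required Δd = 184.7 − 183.7 = 1.0 mm
Δd = αd₀ΔT ⇒ ΔT = Δd/(αd₀) = 1.0 / (13.1×10⁻⁶ × 183.7) = 415.55 K
T_min = 19.2 + 415.55 = 434.75 °C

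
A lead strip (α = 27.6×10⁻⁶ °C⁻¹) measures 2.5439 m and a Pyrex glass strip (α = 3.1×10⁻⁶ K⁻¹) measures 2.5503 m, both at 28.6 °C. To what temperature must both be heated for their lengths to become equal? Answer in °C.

T = 131.3 °C

Equal length when α₁L₁ΔT − α₂L₂ΔT = L₂ − L₁ = 6.40×10⁻³ m
α₁L₁ = 7.021164×10⁻⁵, α₂L₂ = 7.90593×10⁻⁶ → Δ(αL) = 6.230571×10⁻⁵ m/K
ΔT = 6.40×10⁻³ / 6.230571×10⁻⁵ = 102.719 K, so T = 28.6 + 102.719 = 131.319 °C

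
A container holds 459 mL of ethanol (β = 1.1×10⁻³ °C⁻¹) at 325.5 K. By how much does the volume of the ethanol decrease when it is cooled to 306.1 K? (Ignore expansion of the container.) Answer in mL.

|ΔT| = |306.1 − 325.5| = 19.4 K
ΔV = βV₀ΔT = (1.1×10⁻³)(459)(19.4) = 9.80 mL

ΔV = 9.80 mL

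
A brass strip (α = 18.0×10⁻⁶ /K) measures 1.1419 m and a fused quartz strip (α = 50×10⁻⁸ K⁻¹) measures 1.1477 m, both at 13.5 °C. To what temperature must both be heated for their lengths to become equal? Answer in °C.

T = 303.8 °C

L₁(1 + α₁ΔT) = L₂(1 + α₂ΔT) ⇒ ΔT = (L₂ − L₁)/(α₁L₁ − α₂L₂)
L₂ − L₁ = 1.1477 − 1.1419 = 5.80×10⁻³ m
α₁L₁ − α₂L₂ = 18.0×10⁻⁶×1.1419 − 50×10⁻⁸×1.1477 = 1.998035×10⁻⁵ m/K
ΔT = 5.80×10⁻³ / 1.998035×10⁻⁵ = 290.285 K
T = 13.5 + 290.285 = 303.785 °C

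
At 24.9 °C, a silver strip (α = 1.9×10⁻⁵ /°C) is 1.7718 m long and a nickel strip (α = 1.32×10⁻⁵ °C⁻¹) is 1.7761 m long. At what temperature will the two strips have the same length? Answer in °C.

Equal length when α₁L₁ΔT − α₂L₂ΔT = L₂ − L₁ = 4.30×10⁻³ m
α₁L₁ = 3.36642×10⁻⁵, α₂L₂ = 2.344452×10⁻⁵ → Δ(αL) = 1.021968×10⁻⁵ m/K
ΔT = 4.30×10⁻³ / 1.021968×10⁻⁵ = 420.757 K, so T = 24.9 + 420.757 = 445.657 °C

T = 445.7 °C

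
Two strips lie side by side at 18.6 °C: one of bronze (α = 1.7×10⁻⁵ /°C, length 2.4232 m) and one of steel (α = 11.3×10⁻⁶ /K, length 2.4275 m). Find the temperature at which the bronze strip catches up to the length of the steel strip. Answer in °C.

T = 331.0 °C

Equal length when α₁L₁ΔT − α₂L₂ΔT = L₂ − L₁ = 4.30×10⁻³ m
α₁L₁ = 4.11944×10⁻⁵, α₂L₂ = 2.743075×10⁻⁵ → Δ(αL) = 1.376365×10⁻⁵ m/K
ΔT = 4.30×10⁻³ / 1.376365×10⁻⁵ = 312.417 K, so T = 18.6 + 312.417 = 331.017 °C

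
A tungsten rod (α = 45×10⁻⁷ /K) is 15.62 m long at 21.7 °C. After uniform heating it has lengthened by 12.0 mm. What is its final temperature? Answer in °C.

ΔL = αL₀ΔT ⇒ ΔT = ΔL / (αL₀)
ΔT = 12.0×10⁻³ m / (45×10⁻⁷ × 15.62 m) = 170.72 K
T = 21.7 + 170.72 = 192.42 °C

T = 192 °C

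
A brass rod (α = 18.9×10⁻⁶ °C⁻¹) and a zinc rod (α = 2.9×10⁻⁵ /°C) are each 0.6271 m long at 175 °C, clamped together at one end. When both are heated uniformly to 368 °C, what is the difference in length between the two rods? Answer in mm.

ΔT = 193 K
brass: ΔL = 18.9×10⁻⁶ × 0.6271 m × 193 = 2.2875×10⁻³ m = 2.2875 mm
zinc: ΔL = 2.9×10⁻⁵ × 0.6271 m × 193 = 3.5099×10⁻³ m = 3.5099 mm
difference = 3.5099 − 2.2875 = 1.2224 mm

1.22 mm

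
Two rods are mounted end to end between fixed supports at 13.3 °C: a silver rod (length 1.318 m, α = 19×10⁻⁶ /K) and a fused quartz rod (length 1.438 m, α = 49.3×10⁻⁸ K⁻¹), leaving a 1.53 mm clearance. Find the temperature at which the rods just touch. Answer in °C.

α₁L₁ = 2.5042×10⁻⁵ m/K, α₂L₂ = 7.08934×10⁻⁷ m/K → total 2.5750934×10⁻⁵ m/K
ΔT = g/(α₁L₁+α₂L₂) = 1.53×10⁻³ / 2.5750934×10⁻⁵ = 59.415 K
T = 13.3 + 59.415 = 72.715 °C

T = 72.7 °C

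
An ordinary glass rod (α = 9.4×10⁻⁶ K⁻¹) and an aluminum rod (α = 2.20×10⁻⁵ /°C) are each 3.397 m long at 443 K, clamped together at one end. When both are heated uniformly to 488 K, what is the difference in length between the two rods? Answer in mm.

1.93 mm

ΔT = 45 K
ordinary glass: ΔL = 9.4×10⁻⁶ × 3.397 m × 45 = 1.4369×10⁻³ m = 1.4369 mm
aluminum: ΔL = 2.20×10⁻⁵ × 3.397 m × 45 = 3.3630×10⁻³ m = 3.3630 mm
difference = 3.3630 − 1.4369 = 1.9261 mm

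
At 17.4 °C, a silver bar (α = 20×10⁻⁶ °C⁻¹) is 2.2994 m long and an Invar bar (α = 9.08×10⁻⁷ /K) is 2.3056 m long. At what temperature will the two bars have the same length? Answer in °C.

T = 158.6 °C

L₁(1 + α₁ΔT) = L₂(1 + α₂ΔT) ⇒ ΔT = (L₂ − L₁)/(α₁L₁ − α₂L₂)
L₂ − L₁ = 2.3056 − 2.2994 = 6.20×10⁻³ m
α₁L₁ − α₂L₂ = 20×10⁻⁶×2.2994 − 9.08×10⁻⁷×2.3056 = 4.38945152×10⁻⁵ m/K
ΔT = 6.20×10⁻³ / 4.38945152×10⁻⁵ = 141.248 K
T = 17.4 + 141.248 = 158.648 °C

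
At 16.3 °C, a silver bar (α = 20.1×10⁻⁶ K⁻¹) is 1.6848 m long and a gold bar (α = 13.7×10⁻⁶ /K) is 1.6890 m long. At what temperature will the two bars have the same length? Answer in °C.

Equal length when α₁L₁ΔT − α₂L₂ΔT = L₂ − L₁ = 4.20×10⁻³ m
α₁L₁ = 3.386448×10⁻⁵, α₂L₂ = 2.31393×10⁻⁵ → Δ(αL) = 1.072518×10⁻⁵ m/K
ΔT = 4.20×10⁻³ / 1.072518×10⁻⁵ = 391.602 K, so T = 16.3 + 391.602 = 407.902 °C

T = 407.9 °C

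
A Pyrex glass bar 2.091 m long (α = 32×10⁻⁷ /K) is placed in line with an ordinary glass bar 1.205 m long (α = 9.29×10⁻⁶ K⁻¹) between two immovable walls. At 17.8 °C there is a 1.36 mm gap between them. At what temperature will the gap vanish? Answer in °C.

T = 93.8 °C

α₁L₁ = 6.6912×10⁻⁶ m/K, α₂L₂ = 1.119445×10⁻⁵ m/K → total 1.788565×10⁻⁵ m/K
ΔT = g/(α₁L₁+α₂L₂) = 1.36×10⁻³ / 1.788565×10⁻⁵ = 76.039 K
T = 17.8 + 76.039 = 93.839 °C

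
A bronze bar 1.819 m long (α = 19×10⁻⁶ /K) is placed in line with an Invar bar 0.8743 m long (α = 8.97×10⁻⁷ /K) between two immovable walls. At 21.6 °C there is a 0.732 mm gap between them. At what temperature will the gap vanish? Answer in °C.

Gap closes when ΔL₁ + ΔL₂ = 0.732 mm = 7.32×10⁻⁴ m
(α₁L₁ + α₂L₂)ΔT = g
α₁L₁ + α₂L₂ = 19×10⁻⁶×1.819 + 8.97×10⁻⁷×0.8743 = 3.53452471×10⁻⁵ m/K
ΔT = 7.32×10⁻⁴ / 3.53452471×10⁻⁵ = 20.710 K
T = 21.6 + 20.710 = 42.310 °C

T = 42.3 °C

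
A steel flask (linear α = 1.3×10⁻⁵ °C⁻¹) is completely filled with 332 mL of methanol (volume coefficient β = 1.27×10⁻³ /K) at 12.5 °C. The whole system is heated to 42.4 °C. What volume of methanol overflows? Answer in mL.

The flask also expands: β_container ≈ 3α = 3.9×10⁻⁵ /K
Net overflow = V₀(β_liq − 3α_cont)ΔT
β − 3α = 1.27×10⁻³ − 3.9×10⁻⁵ = 1.231×10⁻³ /K; ΔT = 29.9 K
ΔV = 332 × 1.231×10⁻³ × 29.9 = 12.2 mL

12.2 mL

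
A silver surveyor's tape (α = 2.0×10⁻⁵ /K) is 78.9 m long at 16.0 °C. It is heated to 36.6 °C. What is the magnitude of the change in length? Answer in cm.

ΔL = 3.25 cm

|ΔT| = |36.6 − 16.0| = 20.6 K
ΔL = αL₀ΔT = (2.0×10⁻⁵)(78.9)(20.6) = 3.25×10⁻² m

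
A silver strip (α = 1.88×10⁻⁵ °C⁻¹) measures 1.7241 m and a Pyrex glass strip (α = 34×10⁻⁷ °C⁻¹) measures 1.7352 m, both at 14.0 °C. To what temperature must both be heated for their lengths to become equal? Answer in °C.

T = 432.7 °C

Equal length when α₁L₁ΔT − α₂L₂ΔT = L₂ − L₁ = 1.11×10⁻² m
α₁L₁ = 3.241308×10⁻⁵, α₂L₂ = 5.89968×10⁻⁶ → Δ(αL) = 2.65134×10⁻⁵ m/K
ΔT = 1.11×10⁻² / 2.65134×10⁻⁵ = 418.656 K, so T = 14.0 + 418.656 = 432.656 °C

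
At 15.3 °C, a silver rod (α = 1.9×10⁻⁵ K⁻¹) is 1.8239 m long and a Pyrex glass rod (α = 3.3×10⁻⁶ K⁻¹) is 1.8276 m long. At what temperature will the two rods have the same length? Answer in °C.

L₁(1 + α₁ΔT) = L₂(1 + α₂ΔT) ⇒ ΔT = (L₂ − L₁)/(α₁L₁ − α₂L₂)
L₂ − L₁ = 1.8276 − 1.8239 = 3.70×10⁻³ m
α₁L₁ − α₂L₂ = 1.9×10⁻⁵×1.8239 − 3.3×10⁻⁶×1.8276 = 2.862302×10⁻⁵ m/K
ΔT = 3.70×10⁻³ / 2.862302×10⁻⁵ = 129.267 K
T = 15.3 + 129.267 = 144.567 °C

T = 144.6 °C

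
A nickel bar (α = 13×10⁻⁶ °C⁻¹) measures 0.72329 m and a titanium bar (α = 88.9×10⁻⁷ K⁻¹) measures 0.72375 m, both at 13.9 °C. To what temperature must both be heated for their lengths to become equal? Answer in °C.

Equal length when α₁L₁ΔT − α₂L₂ΔT = L₂ − L₁ = 4.60×10⁻⁴ m
α₁L₁ = 9.40277×10⁻⁶, α₂L₂ = 6.4341375×10⁻⁶ → Δ(αL) = 2.9686325×10⁻⁶ m/K
ΔT = 4.60×10⁻⁴ / 2.9686325×10⁻⁶ = 154.954 K, so T = 13.9 + 154.954 = 168.854 °C

T = 168.9 °C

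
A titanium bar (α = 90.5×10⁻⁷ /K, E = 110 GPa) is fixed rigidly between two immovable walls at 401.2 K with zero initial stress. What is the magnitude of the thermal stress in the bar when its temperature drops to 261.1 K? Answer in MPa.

Fully constrained: the free strain ε = αΔT is blocked, so σ = Eε = EαΔT.
|ΔT| = 140.1 K
σ = 110×10⁹ × 90.5×10⁻⁷ × 140.1 = 1.39×10⁸ Pa

σ = 139 MPa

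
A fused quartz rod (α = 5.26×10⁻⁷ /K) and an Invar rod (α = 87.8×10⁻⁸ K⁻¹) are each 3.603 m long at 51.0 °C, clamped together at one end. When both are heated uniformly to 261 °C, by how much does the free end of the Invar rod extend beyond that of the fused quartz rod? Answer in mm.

ΔT = 210.0 K
fused quartz: ΔL = 5.26×10⁻⁷ × 3.603 m × 210.0 = 3.9799×10⁻⁴ m = 0.39799 mm
Invar: ΔL = 87.8×10⁻⁸ × 3.603 m × 210.0 = 6.6432×10⁻⁴ m = 0.66432 mm
difference = 0.66432 − 0.39799 = 0.26633 mm

0.266 mm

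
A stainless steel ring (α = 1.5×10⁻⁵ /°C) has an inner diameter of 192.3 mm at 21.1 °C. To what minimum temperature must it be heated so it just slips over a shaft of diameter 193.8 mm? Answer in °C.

T = 541 °C

Required Δd = 193.8 − 192.3 = 1.5 mm
Δd = αd₀ΔT ⇒ ΔT = Δd/(αd₀) = 1.5 / (1.5×10⁻⁵ × 192.3) = 520.02 K
T_min = 21.1 + 520.02 = 541.12 °C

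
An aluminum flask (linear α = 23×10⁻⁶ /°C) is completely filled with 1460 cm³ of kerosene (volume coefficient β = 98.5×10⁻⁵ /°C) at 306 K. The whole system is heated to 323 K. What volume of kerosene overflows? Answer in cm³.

The flask also expands: β_container ≈ 3α = 6.9×10⁻⁵ /K
Net overflow = V₀(β_liq − 3α_cont)ΔT
β − 3α = 9.85×10⁻⁴ − 6.9×10⁻⁵ = 9.16×10⁻⁴ /K; ΔT = 17 K
ΔV = 1460 × 9.16×10⁻⁴ × 17 = 22.7 cm³

22.7 cm³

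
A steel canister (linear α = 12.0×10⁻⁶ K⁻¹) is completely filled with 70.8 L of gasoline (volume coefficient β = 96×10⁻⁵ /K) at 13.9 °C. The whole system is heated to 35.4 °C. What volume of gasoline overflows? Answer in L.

1.41 L

The canister also expands: β_container ≈ 3α = 3.6×10⁻⁵ /K
Net overflow = V₀(β_liq − 3α_cont)ΔT
β − 3α = 9.60×10⁻⁴ − 3.6×10⁻⁵ = 9.24×10⁻⁴ /K; ΔT = 21.5 K
ΔV = 70.8 × 9.24×10⁻⁴ × 21.5 = 1.41 L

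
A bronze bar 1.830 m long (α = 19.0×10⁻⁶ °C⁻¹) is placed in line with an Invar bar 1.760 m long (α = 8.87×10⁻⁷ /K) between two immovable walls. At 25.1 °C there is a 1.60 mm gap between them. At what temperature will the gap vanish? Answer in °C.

T = 69.1 °C

Gap closes when ΔL₁ + ΔL₂ = 1.60 mm = 1.60×10⁻³ m
(α₁L₁ + α₂L₂)ΔT = g
α₁L₁ + α₂L₂ = 19.0×10⁻⁶×1.830 + 8.87×10⁻⁷×1.760 = 3.633112×10⁻⁵ m/K
ΔT = 1.60×10⁻³ / 3.633112×10⁻⁵ = 44.039 K
T = 25.1 + 44.039 = 69.139 °C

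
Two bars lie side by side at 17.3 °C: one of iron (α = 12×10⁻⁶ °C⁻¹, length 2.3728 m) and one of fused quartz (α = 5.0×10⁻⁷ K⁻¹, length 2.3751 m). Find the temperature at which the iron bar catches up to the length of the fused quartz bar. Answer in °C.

T = 101.6 °C

Equal length when α₁L₁ΔT − α₂L₂ΔT = L₂ − L₁ = 2.30×10⁻³ m
α₁L₁ = 2.84736×10⁻⁵, α₂L₂ = 1.18755×10⁻⁶ → Δ(αL) = 2.728605×10⁻⁵ m/K
ΔT = 2.30×10⁻³ / 2.728605×10⁻⁵ = 84.292 K, so T = 17.3 + 84.292 = 101.592 °C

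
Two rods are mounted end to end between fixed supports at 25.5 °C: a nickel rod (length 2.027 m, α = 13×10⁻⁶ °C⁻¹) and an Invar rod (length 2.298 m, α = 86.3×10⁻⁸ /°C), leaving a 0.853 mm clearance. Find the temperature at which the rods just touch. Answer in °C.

α₁L₁ = 2.6351×10⁻⁵ m/K, α₂L₂ = 1.983174×10⁻⁶ m/K → total 2.8334174×10⁻⁵ m/K
ΔT = g/(α₁L₁+α₂L₂) = 8.53×10⁻⁴ / 2.8334174×10⁻⁵ = 30.105 K
T = 25.5 + 30.105 = 55.605 °C

T = 55.6 °C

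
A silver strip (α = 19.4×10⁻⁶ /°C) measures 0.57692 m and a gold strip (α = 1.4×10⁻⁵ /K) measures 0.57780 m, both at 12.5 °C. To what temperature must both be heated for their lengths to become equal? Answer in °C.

T = 296.1 °C

Equal length when α₁L₁ΔT − α₂L₂ΔT = L₂ − L₁ = 8.80×10⁻⁴ m
α₁L₁ = 1.1192248×10⁻⁵, α₂L₂ = 8.0892×10⁻⁶ → Δ(αL) = 3.103048×10⁻⁶ m/K
ΔT = 8.80×10⁻⁴ / 3.103048×10⁻⁶ = 283.592 K, so T = 12.5 + 283.592 = 296.092 °C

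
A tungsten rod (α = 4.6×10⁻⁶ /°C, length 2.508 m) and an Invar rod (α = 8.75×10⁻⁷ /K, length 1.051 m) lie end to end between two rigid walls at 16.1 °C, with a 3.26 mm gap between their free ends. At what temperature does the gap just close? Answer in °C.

Gap closes when ΔL₁ + ΔL₂ = 3.26 mm = 3.26×10⁻³ m
(α₁L₁ + α₂L₂)ΔT = g
α₁L₁ + α₂L₂ = 4.6×10⁻⁶×2.508 + 8.75×10⁻⁷×1.051 = 1.2456425×10⁻⁵ m/K
ΔT = 3.26×10⁻³ / 1.2456425×10⁻⁵ = 261.71 K
T = 16.1 + 261.71 = 277.81 °C

T = 278 °C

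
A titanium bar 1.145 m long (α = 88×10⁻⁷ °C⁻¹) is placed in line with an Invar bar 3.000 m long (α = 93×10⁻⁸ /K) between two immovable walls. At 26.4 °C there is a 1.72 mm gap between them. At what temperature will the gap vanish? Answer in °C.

T = 160 °C

α₁L₁ = 1.0076×10⁻⁵ m/K, α₂L₂ = 2.790×10⁻⁶ m/K → total 1.2866×10⁻⁵ m/K
ΔT = g/(α₁L₁+α₂L₂) = 1.72×10⁻³ / 1.2866×10⁻⁵ = 133.69 K
T = 26.4 + 133.69 = 160.09 °C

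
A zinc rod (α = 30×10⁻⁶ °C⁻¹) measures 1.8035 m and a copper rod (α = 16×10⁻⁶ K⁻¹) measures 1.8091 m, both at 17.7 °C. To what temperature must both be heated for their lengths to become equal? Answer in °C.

T = 240.3 °C

Equal length when α₁L₁ΔT − α₂L₂ΔT = L₂ − L₁ = 5.60×10⁻³ m
α₁L₁ = 5.4105×10⁻⁵, α₂L₂ = 2.89456×10⁻⁵ → Δ(αL) = 2.51594×10⁻⁵ m/K
ΔT = 5.60×10⁻³ / 2.51594×10⁻⁵ = 222.581 K, so T = 17.7 + 222.581 = 240.281 °C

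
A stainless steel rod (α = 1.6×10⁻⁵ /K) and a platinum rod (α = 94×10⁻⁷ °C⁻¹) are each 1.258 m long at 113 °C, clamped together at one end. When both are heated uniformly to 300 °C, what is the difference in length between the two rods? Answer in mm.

ΔT = 187 K
stainless steel: ΔL = 1.6×10⁻⁵ × 1.258 m × 187 = 3.7639×10⁻³ m = 3.7639 mm
platinum: ΔL = 94×10⁻⁷ × 1.258 m × 187 = 2.2113×10⁻³ m = 2.2113 mm
difference = 3.7639 − 2.2113 = 1.5526 mm

1.55 mm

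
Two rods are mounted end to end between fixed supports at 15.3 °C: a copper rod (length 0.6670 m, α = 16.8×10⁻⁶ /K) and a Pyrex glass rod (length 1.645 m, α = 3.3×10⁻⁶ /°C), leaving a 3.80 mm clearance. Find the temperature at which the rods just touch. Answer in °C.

α₁L₁ = 1.12056×10⁻⁵ m/K, α₂L₂ = 5.4285×10⁻⁶ m/K → total 1.66341×10⁻⁵ m/K
ΔT = g/(α₁L₁+α₂L₂) = 3.80×10⁻³ / 1.66341×10⁻⁵ = 228.45 K
T = 15.3 + 228.45 = 243.75 °C

T = 244 °C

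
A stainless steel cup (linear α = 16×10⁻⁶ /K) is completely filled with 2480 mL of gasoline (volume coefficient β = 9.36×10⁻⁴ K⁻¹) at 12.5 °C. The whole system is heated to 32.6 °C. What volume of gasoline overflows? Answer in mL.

44.3 mL

The cup also expands: β_container ≈ 3α = 4.8×10⁻⁵ /K
Net overflow = V₀(β_liq − 3α_cont)ΔT
β − 3α = 9.36×10⁻⁴ − 4.8×10⁻⁵ = 8.88×10⁻⁴ /K; ΔT = 20.1 K
ΔV = 2480 × 8.88×10⁻⁴ × 20.1 = 44.3 mL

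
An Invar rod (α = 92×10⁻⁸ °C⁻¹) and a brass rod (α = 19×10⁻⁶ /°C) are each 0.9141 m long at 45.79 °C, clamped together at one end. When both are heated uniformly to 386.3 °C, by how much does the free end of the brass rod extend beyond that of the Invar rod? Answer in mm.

ΔT = 340.51 K
Invar: ΔL = 92×10⁻⁸ × 0.9141 m × 340.51 = 2.8636×10⁻⁴ m = 0.28636 mm
brass: ΔL = 19×10⁻⁶ × 0.9141 m × 340.51 = 5.9139×10⁻³ m = 5.9139 mm
difference = 5.9139 − 0.28636 = 5.62754 mm

5.63 mm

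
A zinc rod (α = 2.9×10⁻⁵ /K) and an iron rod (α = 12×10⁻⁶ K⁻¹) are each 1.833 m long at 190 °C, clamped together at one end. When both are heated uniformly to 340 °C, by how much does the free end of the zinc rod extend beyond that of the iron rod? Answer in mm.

4.67 mm

ΔT = 150 K
zinc: ΔL = 2.9×10⁻⁵ × 1.833 m × 150 = 7.9735×10⁻³ m = 7.9735 mm
iron: ΔL = 12×10⁻⁶ × 1.833 m × 150 = 3.2994×10⁻³ m = 3.2994 mm
difference = 7.9735 − 3.2994 = 4.6741 mm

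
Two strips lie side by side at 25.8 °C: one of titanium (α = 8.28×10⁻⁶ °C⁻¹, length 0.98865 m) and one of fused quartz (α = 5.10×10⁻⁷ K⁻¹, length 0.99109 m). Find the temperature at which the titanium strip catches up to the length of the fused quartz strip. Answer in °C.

Equal length when α₁L₁ΔT − α₂L₂ΔT = L₂ − L₁ = 2.44×10⁻³ m
α₁L₁ = 8.186022×10⁻⁶, α₂L₂ = 5.054559×10⁻⁷ → Δ(αL) = 7.6805661×10⁻⁶ m/K
ΔT = 2.44×10⁻³ / 7.6805661×10⁻⁶ = 317.685 K, so T = 25.8 + 317.685 = 343.485 °C

T = 343.5 °C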